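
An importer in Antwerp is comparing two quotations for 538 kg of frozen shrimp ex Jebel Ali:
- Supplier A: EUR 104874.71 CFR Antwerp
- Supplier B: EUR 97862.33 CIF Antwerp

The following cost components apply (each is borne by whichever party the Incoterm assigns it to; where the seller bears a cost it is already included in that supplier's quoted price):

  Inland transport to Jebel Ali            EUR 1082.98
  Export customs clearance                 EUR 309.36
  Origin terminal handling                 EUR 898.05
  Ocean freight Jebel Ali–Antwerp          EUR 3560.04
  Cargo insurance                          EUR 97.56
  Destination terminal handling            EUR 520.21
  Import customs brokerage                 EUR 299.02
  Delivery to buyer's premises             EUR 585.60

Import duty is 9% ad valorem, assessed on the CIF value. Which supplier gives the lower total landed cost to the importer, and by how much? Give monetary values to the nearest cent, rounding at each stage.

Supplier B is cheaper by EUR 7749.83

Supplier A (CFR):
CIF value = CFR price + insurance = 104874.71 + 97.56 = 104972.27
Import duty = 104972.27 × 9% = 9447.50
Buyer bears (A): 97.56 + 520.21 + 299.02 + 585.60 = 1502.39
Landed cost (A) = invoice 104874.71 + 1502.39 + duty 9447.50 = 115824.60
Supplier B (CIF):
The CIF price already equals the CIF value: 97862.33
Import duty = 97862.33 × 9% = 8807.61
Buyer bears (B): 520.21 + 299.02 + 585.60 = 1404.83
Landed cost (B) = invoice 97862.33 + 1404.83 + duty 8807.61 = 108074.77
Difference = |115824.60 − 108074.77| = 7749.83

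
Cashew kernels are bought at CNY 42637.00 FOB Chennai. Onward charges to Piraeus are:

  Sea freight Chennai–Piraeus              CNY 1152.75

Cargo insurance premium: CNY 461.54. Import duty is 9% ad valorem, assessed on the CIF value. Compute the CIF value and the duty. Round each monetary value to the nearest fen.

CIF value: CNY 44251.29; import duty: CNY 3982.62

CIF = FOB price + freight + insurance
CIF = 42637.00 + 1152.75 + 461.54 = 44251.29
Import duty = 44251.29 × 9% = 3982.62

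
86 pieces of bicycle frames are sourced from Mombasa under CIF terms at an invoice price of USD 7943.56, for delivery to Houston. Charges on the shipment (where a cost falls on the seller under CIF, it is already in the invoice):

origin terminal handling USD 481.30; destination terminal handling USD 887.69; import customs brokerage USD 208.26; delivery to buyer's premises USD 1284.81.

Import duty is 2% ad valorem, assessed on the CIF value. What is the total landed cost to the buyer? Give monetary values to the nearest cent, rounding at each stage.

CIF: the seller pays costs through ocean freight and marine insurance to the destination port.
Already in the invoice (seller's account under CIF): origin terminal — exclude.
The CIF price already equals the CIF value: 7943.56
Import duty = 7943.56 × 2% = 158.87
Buyer bears: destination terminal 887.69 + brokerage 208.26 + delivery 1284.81 + duty 158.87 = 2539.63
Landed cost = invoice 7943.56 + 2539.63 = 10483.19

Total landed cost: USD 10483.19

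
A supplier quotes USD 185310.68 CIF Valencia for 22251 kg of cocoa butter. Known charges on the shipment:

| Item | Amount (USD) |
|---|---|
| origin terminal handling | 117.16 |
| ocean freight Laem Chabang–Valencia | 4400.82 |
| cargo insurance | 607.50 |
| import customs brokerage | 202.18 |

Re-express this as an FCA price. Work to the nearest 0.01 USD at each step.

Not relevant to the conversion: brokerage — on the buyer under both terms; not part of either seller's price.
From CIF to FCA, the seller no longer bears: origin terminal, freight, insurance.
FCA price = 185310.68 − 117.16 − 4400.82 − 607.50 = 180185.20

FCA price: USD 180185.20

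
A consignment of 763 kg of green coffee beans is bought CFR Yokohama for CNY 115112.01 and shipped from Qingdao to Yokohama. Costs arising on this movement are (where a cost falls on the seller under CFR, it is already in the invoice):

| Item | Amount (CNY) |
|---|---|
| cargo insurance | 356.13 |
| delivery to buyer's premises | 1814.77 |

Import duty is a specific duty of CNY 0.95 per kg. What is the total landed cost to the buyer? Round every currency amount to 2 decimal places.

Total landed cost: CNY 118007.76

CFR: the seller pays costs through ocean freight to the destination port, but not insurance.
CIF value = CFR price + insurance = 115112.01 + 356.13 = 115468.14
Import duty = 763 × 0.95 = 724.85
Buyer bears: insurance 356.13 + delivery 1814.77 + duty 724.85 = 2895.75
Landed cost = invoice 115112.01 + 2895.75 = 118007.76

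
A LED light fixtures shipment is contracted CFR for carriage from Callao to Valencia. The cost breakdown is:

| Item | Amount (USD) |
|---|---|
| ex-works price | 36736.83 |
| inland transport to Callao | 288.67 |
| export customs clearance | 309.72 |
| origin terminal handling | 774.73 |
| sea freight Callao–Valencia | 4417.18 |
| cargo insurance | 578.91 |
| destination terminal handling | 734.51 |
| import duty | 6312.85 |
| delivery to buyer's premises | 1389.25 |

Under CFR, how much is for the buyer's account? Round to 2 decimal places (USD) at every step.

Buyer's account: USD 9015.52

CFR: the seller pays costs through ocean freight to the destination port, but not insurance.
Seller's account: goods 36736.83 + inland to port 288.67 + export clearance 309.72 + origin terminal 774.73 + freight 4417.18 = 42527.13
Buyer's account: insurance 578.91 + destination terminal 734.51 + duty 6312.85 + delivery 1389.25 = 9015.52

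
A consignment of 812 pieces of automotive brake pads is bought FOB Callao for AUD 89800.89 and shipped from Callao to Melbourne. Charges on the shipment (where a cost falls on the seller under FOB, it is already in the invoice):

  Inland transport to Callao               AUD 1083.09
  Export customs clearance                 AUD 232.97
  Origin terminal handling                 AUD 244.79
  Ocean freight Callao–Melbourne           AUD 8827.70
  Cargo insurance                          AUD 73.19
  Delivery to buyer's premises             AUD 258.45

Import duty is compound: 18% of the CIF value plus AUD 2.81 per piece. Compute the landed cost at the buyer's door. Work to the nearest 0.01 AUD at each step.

Total landed cost: AUD 119008.27

FOB: the seller bears costs until goods are on board at the origin port; the buyer bears freight, insurance and all costs thereafter.
Already in the invoice (seller's account under FOB): inland to port, export clearance, origin terminal — exclude.
CIF value = FOB price + freight + insurance = 89800.89 + 8827.70 + 73.19 = 98701.78
Ad valorem component: 98701.78 × 18% = 17766.32
Specific component: 812 × 2.81 = 2281.72
Import duty = 17766.32 + 2281.72 = 20048.04
Buyer bears: freight 8827.70 + insurance 73.19 + delivery 258.45 + duty 20048.04 = 29207.38
Landed cost = invoice 89800.89 + 29207.38 = 119008.27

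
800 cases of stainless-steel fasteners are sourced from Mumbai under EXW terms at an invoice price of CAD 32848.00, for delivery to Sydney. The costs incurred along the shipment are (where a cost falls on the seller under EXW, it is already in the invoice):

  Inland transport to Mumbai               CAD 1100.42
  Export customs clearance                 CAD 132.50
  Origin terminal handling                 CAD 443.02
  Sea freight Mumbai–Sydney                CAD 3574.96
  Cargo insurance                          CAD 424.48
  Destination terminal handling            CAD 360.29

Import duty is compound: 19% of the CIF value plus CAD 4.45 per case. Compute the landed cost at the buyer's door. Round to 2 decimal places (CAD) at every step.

EXW: the seller makes goods available at their premises; the buyer bears all onward costs.
CIF value = EXW price + inland to port + export clearance + origin terminal + freight + insurance = 32848.00 + 1100.42 + 132.50 + 443.02 + 3574.96 + 424.48 = 38523.38
Ad valorem component: 38523.38 × 19% = 7319.44
Specific component: 800 × 4.45 = 3560.00
Import duty = 7319.44 + 3560.00 = 10879.44
Buyer bears: inland to port 1100.42 + export clearance 132.50 + origin terminal 443.02 + freight 3574.96 + insurance 424.48 + destination terminal 360.29 + duty 10879.44 = 16915.11
Landed cost = invoice 32848.00 + 16915.11 = 49763.11

Total landed cost: CAD 49763.11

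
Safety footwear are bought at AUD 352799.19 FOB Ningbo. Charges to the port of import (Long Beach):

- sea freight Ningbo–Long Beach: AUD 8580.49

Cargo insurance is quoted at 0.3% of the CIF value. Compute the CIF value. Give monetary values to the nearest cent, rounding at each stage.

Let C be the CIF value. C = FOB price + freight + 0.3% × C
C − 0.3% × C = 352799.19 + 8580.49
0.997 × C = 361379.68
C = 361379.68 / 0.997 = 362467.08
Insurance premium = 0.3% × 362467.08 = 1087.40

CIF value: AUD 362467.08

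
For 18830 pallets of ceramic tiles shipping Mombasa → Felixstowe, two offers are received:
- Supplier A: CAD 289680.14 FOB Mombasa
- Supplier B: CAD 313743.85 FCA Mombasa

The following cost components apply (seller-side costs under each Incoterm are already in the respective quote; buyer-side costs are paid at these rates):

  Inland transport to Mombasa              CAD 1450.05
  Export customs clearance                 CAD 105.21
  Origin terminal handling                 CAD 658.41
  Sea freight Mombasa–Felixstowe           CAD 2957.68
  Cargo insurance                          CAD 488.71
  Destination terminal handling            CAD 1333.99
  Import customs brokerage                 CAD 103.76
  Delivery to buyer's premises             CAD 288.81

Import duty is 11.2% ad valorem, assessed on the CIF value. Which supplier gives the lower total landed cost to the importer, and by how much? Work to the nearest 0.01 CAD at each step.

Supplier A is cheaper by CAD 27491.00

Supplier A (FOB):
CIF value = FOB price + freight + insurance = 289680.14 + 2957.68 + 488.71 = 293126.53
Import duty = 293126.53 × 11.2% = 32830.17
Buyer bears (A): 2957.68 + 488.71 + 1333.99 + 103.76 + 288.81 = 5172.95
Landed cost (A) = invoice 289680.14 + 5172.95 + duty 32830.17 = 327683.26
Supplier B (FCA):
CIF value = FCA price + origin terminal + freight + insurance = 313743.85 + 658.41 + 2957.68 + 488.71 = 317848.65
Import duty = 317848.65 × 11.2% = 35599.05
Buyer bears (B): 658.41 + 2957.68 + 488.71 + 1333.99 + 103.76 + 288.81 = 5831.36
Landed cost (B) = invoice 313743.85 + 5831.36 + duty 35599.05 = 355174.26
Difference = |327683.26 − 355174.26| = 27491.00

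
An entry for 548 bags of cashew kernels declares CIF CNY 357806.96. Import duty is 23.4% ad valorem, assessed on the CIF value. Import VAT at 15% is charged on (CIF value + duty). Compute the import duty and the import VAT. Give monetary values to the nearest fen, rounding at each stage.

Import duty: CNY 83726.83; import VAT: CNY 66230.07

Import duty = 357806.96 × 23.4% = 83726.83
VAT base = CIF + duty = 357806.96 + 83726.83 = 441533.79
Import VAT = 441533.79 × 15% = 66230.07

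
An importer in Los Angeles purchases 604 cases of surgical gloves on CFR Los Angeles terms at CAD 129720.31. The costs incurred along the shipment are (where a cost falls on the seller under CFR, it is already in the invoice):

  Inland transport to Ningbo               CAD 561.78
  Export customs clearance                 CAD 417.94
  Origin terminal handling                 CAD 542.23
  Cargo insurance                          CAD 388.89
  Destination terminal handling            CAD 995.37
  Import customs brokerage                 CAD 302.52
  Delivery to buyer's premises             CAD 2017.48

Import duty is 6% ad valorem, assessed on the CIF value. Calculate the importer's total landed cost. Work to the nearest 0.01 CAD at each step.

Total landed cost: CAD 141231.12

CFR: the seller pays costs through ocean freight to the destination port, but not insurance.
Already in the invoice (seller's account under CFR): inland to port, export clearance, origin terminal — exclude.
CIF value = CFR price + insurance = 129720.31 + 388.89 = 130109.20
Import duty = 130109.20 × 6% = 7806.55
Buyer bears: insurance 388.89 + destination terminal 995.37 + brokerage 302.52 + delivery 2017.48 + duty 7806.55 = 11510.81
Landed cost = invoice 129720.31 + 11510.81 = 141231.12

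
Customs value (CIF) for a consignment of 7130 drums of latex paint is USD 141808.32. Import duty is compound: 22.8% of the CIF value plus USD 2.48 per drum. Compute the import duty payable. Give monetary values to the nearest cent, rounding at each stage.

Import duty: USD 50014.70

Ad valorem component: 141808.32 × 22.8% = 32332.30
Specific component: 7130 × 2.48 = 17682.40
Import duty = 32332.30 + 17682.40 = 50014.70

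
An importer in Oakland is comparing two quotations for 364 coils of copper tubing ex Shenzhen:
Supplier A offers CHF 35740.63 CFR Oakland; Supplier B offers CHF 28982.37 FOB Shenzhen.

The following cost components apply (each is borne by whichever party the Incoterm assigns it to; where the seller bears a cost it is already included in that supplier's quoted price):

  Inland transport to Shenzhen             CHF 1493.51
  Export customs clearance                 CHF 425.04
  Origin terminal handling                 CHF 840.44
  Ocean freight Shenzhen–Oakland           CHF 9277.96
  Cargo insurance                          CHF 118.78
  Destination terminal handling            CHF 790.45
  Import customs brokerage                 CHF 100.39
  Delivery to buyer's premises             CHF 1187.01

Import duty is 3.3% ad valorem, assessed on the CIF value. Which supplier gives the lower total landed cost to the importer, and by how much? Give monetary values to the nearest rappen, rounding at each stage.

Supplier A (CFR):
CIF value = CFR price + insurance = 35740.63 + 118.78 = 35859.41
Import duty = 35859.41 × 3.3% = 1183.36
Buyer bears (A): 118.78 + 790.45 + 100.39 + 1187.01 = 2196.63
Landed cost (A) = invoice 35740.63 + 2196.63 + duty 1183.36 = 39120.62
Supplier B (FOB):
CIF value = FOB price + freight + insurance = 28982.37 + 9277.96 + 118.78 = 38379.11
Import duty = 38379.11 × 3.3% = 1266.51
Buyer bears (B): 9277.96 + 118.78 + 790.45 + 100.39 + 1187.01 = 11474.59
Landed cost (B) = invoice 28982.37 + 11474.59 + duty 1266.51 = 41723.47
Difference = |39120.62 − 41723.47| = 2602.85

Supplier A is cheaper by CHF 2602.85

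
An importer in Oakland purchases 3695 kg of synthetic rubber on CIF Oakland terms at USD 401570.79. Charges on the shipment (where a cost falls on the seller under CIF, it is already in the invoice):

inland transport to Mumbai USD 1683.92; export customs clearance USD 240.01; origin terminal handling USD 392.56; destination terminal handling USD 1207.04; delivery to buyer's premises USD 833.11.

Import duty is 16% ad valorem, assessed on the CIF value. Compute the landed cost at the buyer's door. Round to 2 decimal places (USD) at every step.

CIF: the seller pays costs through ocean freight and marine insurance to the destination port.
Already in the invoice (seller's account under CIF): inland to port, export clearance, origin terminal — exclude.
The CIF price already equals the CIF value: 401570.79
Import duty = 401570.79 × 16% = 64251.33
Buyer bears: destination terminal 1207.04 + delivery 833.11 + duty 64251.33 = 66291.48
Landed cost = invoice 401570.79 + 66291.48 = 467862.27

Total landed cost: USD 467862.27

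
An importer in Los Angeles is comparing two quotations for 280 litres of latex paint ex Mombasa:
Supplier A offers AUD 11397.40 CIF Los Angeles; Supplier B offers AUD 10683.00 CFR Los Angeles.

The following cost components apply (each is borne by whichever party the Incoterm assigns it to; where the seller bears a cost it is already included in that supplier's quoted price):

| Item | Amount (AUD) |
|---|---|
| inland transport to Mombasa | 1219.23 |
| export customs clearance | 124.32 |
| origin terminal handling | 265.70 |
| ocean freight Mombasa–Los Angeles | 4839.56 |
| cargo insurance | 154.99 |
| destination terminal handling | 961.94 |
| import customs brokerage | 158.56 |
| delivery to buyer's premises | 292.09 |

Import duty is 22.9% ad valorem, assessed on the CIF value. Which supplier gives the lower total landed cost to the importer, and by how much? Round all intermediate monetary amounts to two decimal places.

Supplier A (CIF):
The CIF price already equals the CIF value: 11397.40
Import duty = 11397.40 × 22.9% = 2610.00
Buyer bears (A): 961.94 + 158.56 + 292.09 = 1412.59
Landed cost (A) = invoice 11397.40 + 1412.59 + duty 2610.00 = 15419.99
Supplier B (CFR):
CIF value = CFR price + insurance = 10683.00 + 154.99 = 10837.99
Import duty = 10837.99 × 22.9% = 2481.90
Buyer bears (B): 154.99 + 961.94 + 158.56 + 292.09 = 1567.58
Landed cost (B) = invoice 10683.00 + 1567.58 + duty 2481.90 = 14732.48
Difference = |15419.99 − 14732.48| = 687.51

Supplier B is cheaper by AUD 687.51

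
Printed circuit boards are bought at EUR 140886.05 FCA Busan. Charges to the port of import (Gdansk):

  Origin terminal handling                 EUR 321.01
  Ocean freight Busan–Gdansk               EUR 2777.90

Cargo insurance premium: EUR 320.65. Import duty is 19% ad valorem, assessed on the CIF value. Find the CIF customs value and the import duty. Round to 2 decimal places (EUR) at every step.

CIF value: EUR 144305.61; import duty: EUR 27418.07

CIF = FCA price + pre-shipment costs + freight + insurance
CIF = 140886.05 + 321.01 + 2777.90 + 320.65 = 144305.61
Import duty = 144305.61 × 19% = 27418.07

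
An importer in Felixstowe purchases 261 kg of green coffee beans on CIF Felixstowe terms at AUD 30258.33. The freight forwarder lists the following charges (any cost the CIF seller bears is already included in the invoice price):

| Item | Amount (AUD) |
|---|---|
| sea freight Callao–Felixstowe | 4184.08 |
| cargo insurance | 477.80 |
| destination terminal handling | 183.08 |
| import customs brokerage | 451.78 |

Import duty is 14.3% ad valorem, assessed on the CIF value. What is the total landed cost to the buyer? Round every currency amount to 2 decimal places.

Total landed cost: AUD 35220.13

CIF: the seller pays costs through ocean freight and marine insurance to the destination port.
Already in the invoice (seller's account under CIF): freight, insurance — exclude.
The CIF price already equals the CIF value: 30258.33
Import duty = 30258.33 × 14.3% = 4326.94
Buyer bears: destination terminal 183.08 + brokerage 451.78 + duty 4326.94 = 4961.80
Landed cost = invoice 30258.33 + 4961.80 = 35220.13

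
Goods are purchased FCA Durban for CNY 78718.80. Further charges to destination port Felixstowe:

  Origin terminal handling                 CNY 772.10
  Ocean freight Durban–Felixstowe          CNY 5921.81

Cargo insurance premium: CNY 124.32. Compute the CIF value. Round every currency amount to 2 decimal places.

CIF = FCA price + pre-shipment costs + freight + insurance
CIF = 78718.80 + 772.10 + 5921.81 + 124.32 = 85537.03

CIF value: CNY 85537.03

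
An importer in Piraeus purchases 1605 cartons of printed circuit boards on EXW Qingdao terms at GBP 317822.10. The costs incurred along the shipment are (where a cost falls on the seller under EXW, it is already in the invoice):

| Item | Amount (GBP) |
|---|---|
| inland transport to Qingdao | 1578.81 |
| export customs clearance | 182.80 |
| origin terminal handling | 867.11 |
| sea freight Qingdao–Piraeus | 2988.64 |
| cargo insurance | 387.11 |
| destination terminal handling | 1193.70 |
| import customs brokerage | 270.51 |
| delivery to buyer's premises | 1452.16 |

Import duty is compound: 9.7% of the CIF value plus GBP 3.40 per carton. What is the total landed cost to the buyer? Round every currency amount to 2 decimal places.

Total landed cost: GBP 363611.12

EXW: the seller makes goods available at their premises; the buyer bears all onward costs.
CIF value = EXW price + inland to port + export clearance + origin terminal + freight + insurance = 317822.10 + 1578.81 + 182.80 + 867.11 + 2988.64 + 387.11 = 323826.57
Ad valorem component: 323826.57 × 9.7% = 31411.18
Specific component: 1605 × 3.40 = 5457.00
Import duty = 31411.18 + 5457.00 = 36868.18
Buyer bears: inland to port 1578.81 + export clearance 182.80 + origin terminal 867.11 + freight 2988.64 + insurance 387.11 + destination terminal 1193.70 + brokerage 270.51 + delivery 1452.16 + duty 36868.18 = 45789.02
Landed cost = invoice 317822.10 + 45789.02 = 363611.12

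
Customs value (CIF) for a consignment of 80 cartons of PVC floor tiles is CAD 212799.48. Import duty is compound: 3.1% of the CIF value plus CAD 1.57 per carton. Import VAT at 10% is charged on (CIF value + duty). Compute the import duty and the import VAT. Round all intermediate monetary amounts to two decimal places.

Import duty: CAD 6722.38; import VAT: CAD 21952.19

Ad valorem component: 212799.48 × 3.1% = 6596.78
Specific component: 80 × 1.57 = 125.60
Import duty = 6596.78 + 125.60 = 6722.38
VAT base = CIF + duty = 212799.48 + 6722.38 = 219521.86
Import VAT = 219521.86 × 10% = 21952.19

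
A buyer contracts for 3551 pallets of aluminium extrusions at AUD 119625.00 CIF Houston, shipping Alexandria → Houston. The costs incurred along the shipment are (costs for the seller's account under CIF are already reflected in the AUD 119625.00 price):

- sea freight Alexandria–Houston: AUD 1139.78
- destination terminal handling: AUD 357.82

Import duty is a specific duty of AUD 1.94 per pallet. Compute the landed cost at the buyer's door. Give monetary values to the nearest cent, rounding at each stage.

CIF: the seller pays costs through ocean freight and marine insurance to the destination port.
Already in the invoice (seller's account under CIF): freight — exclude.
The CIF price already equals the CIF value: 119625.00
Import duty = 3551 × 1.94 = 6888.94
Buyer bears: destination terminal 357.82 + duty 6888.94 = 7246.76
Landed cost = invoice 119625.00 + 7246.76 = 126871.76

Total landed cost: AUD 126871.76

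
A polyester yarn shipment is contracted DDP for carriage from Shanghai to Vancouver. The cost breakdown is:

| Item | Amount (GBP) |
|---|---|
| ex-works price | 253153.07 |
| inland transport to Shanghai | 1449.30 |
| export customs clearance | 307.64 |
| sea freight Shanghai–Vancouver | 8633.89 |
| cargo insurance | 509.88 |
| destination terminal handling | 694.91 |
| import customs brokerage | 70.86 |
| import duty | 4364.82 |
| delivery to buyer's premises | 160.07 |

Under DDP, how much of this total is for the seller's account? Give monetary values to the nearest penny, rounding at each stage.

DDP: the seller bears all costs including import duty.
Seller's account: goods 253153.07 + inland to port 1449.30 + export clearance 307.64 + freight 8633.89 + insurance 509.88 + destination terminal 694.91 + brokerage 70.86 + duty 4364.82 + delivery 160.07 = 269344.44
Buyer's account: 0.00

Seller's account: GBP 269344.44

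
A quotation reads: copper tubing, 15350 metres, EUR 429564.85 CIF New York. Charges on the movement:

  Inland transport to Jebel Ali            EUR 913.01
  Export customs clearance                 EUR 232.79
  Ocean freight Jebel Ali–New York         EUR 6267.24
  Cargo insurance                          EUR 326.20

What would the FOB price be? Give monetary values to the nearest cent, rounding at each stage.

FOB price: EUR 422971.41

Not relevant to the conversion: inland to port, export clearance — on the seller under both CIF and FOB; already in the CIF price and stays in the FOB price.
From CIF to FOB, the seller no longer bears: freight, insurance.
FOB price = 429564.85 − 6267.24 − 326.20 = 422971.41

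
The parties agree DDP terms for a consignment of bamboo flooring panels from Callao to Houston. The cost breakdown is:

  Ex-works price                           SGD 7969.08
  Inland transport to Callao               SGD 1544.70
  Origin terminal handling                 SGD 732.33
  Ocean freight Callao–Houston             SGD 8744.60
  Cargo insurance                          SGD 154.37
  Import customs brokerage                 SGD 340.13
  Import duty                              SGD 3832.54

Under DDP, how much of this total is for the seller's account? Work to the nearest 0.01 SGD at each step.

Seller's account: SGD 23317.75

DDP: the seller bears all costs including import duty.
Seller's account: goods 7969.08 + inland to port 1544.70 + origin terminal 732.33 + freight 8744.60 + insurance 154.37 + brokerage 340.13 + duty 3832.54 = 23317.75
Buyer's account: 0.00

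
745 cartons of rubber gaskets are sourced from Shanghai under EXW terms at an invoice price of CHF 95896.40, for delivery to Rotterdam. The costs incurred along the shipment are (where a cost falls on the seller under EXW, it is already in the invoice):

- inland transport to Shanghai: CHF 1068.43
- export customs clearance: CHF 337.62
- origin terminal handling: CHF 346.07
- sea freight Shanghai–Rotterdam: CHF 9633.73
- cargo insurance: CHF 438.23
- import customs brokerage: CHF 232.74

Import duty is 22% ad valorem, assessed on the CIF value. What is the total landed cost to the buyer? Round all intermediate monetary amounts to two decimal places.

EXW: the seller makes goods available at their premises; the buyer bears all onward costs.
CIF value = EXW price + inland to port + export clearance + origin terminal + freight + insurance = 95896.40 + 1068.43 + 337.62 + 346.07 + 9633.73 + 438.23 = 107720.48
Import duty = 107720.48 × 22% = 23698.51
Buyer bears: inland to port 1068.43 + export clearance 337.62 + origin terminal 346.07 + freight 9633.73 + insurance 438.23 + brokerage 232.74 + duty 23698.51 = 35755.33
Landed cost = invoice 95896.40 + 35755.33 = 131651.73

Total landed cost: CHF 131651.73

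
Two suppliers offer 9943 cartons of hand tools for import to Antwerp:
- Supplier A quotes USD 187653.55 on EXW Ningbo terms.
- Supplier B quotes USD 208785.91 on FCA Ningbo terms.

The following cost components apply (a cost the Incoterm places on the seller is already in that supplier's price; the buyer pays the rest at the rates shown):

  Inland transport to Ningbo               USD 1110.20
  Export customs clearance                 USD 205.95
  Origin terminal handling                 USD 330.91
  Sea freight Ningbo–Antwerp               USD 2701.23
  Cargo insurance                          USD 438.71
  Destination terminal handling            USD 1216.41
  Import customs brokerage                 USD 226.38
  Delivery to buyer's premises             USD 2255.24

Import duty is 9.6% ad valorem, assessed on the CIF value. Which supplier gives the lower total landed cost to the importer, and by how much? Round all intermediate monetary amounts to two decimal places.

Supplier A (EXW):
CIF value = EXW price + inland to port + export clearance + origin terminal + freight + insurance = 187653.55 + 1110.20 + 205.95 + 330.91 + 2701.23 + 438.71 = 192440.55
Import duty = 192440.55 × 9.6% = 18474.29
Buyer bears (A): 1110.20 + 205.95 + 330.91 + 2701.23 + 438.71 + 1216.41 + 226.38 + 2255.24 = 8485.03
Landed cost (A) = invoice 187653.55 + 8485.03 + duty 18474.29 = 214612.87
Supplier B (FCA):
CIF value = FCA price + origin terminal + freight + insurance = 208785.91 + 330.91 + 2701.23 + 438.71 = 212256.76
Import duty = 212256.76 × 9.6% = 20376.65
Buyer bears (B): 330.91 + 2701.23 + 438.71 + 1216.41 + 226.38 + 2255.24 = 7168.88
Landed cost (B) = invoice 208785.91 + 7168.88 + duty 20376.65 = 236331.44
Difference = |214612.87 − 236331.44| = 21718.57

Supplier A is cheaper by USD 21718.57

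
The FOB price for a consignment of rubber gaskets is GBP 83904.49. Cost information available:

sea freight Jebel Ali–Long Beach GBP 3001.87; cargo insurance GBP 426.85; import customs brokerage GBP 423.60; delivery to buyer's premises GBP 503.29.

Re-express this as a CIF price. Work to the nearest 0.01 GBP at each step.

Not relevant to the conversion: brokerage, delivery — on the buyer under both terms; not part of either seller's price.
From FOB to CIF, the seller additionally bears: freight, insurance.
CIF price = 83904.49 + 3001.87 + 426.85 = 87333.21

CIF price: GBP 87333.21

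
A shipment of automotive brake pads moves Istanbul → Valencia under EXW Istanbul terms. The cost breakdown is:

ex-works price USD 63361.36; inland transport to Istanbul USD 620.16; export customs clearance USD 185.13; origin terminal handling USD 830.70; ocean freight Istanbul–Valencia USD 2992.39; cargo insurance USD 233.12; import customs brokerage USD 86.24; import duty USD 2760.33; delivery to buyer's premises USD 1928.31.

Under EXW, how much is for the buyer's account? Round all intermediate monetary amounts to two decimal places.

Buyer's account: USD 9636.38

EXW: the seller makes goods available at their premises; the buyer bears all onward costs.
Seller's account: goods 63361.36 = 63361.36
Buyer's account: inland to port 620.16 + export clearance 185.13 + origin terminal 830.70 + freight 2992.39 + insurance 233.12 + brokerage 86.24 + duty 2760.33 + delivery 1928.31 = 9636.38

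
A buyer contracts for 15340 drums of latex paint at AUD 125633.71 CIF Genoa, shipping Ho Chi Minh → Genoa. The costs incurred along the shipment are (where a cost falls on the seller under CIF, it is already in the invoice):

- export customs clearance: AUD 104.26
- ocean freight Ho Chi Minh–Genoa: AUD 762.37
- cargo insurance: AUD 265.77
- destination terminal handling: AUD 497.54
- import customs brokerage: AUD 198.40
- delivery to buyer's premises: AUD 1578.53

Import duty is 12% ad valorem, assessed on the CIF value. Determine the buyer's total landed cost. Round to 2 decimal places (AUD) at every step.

CIF: the seller pays costs through ocean freight and marine insurance to the destination port.
Already in the invoice (seller's account under CIF): export clearance, freight, insurance — exclude.
The CIF price already equals the CIF value: 125633.71
Import duty = 125633.71 × 12% = 15076.05
Buyer bears: destination terminal 497.54 + brokerage 198.40 + delivery 1578.53 + duty 15076.05 = 17350.52
Landed cost = invoice 125633.71 + 17350.52 = 142984.23

Total landed cost: AUD 142984.23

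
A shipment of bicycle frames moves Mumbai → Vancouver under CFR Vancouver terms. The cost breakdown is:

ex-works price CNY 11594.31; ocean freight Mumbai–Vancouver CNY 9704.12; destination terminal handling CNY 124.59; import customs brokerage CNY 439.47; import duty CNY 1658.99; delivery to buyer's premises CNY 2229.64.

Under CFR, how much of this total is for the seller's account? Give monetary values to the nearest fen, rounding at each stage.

Seller's account: CNY 21298.43

CFR: the seller pays costs through ocean freight to the destination port, but not insurance.
Seller's account: goods 11594.31 + freight 9704.12 = 21298.43
Buyer's account: destination terminal 124.59 + brokerage 439.47 + duty 1658.99 + delivery 2229.64 = 4452.69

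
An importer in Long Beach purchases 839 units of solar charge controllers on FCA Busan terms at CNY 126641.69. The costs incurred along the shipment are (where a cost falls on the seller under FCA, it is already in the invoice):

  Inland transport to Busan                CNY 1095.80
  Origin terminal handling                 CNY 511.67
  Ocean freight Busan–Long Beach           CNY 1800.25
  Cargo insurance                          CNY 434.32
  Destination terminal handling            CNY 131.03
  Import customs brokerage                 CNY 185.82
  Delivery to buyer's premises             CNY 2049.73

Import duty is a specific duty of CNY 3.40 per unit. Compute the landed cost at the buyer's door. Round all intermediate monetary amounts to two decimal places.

FCA: the seller delivers export-cleared goods to the carrier; the buyer bears costs from that point.
Already in the invoice (seller's account under FCA): inland to port — exclude.
CIF value = FCA price + origin terminal + freight + insurance = 126641.69 + 511.67 + 1800.25 + 434.32 = 129387.93
Import duty = 839 × 3.40 = 2852.60
Buyer bears: origin terminal 511.67 + freight 1800.25 + insurance 434.32 + destination terminal 131.03 + brokerage 185.82 + delivery 2049.73 + duty 2852.60 = 7965.42
Landed cost = invoice 126641.69 + 7965.42 = 134607.11

Total landed cost: CNY 134607.11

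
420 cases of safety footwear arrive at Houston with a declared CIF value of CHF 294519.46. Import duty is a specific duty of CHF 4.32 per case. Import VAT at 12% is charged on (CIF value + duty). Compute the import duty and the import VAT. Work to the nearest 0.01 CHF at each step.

Import duty: CHF 1814.40; import VAT: CHF 35560.06

Import duty = 420 × 4.32 = 1814.40
VAT base = CIF + duty = 294519.46 + 1814.40 = 296333.86
Import VAT = 296333.86 × 12% = 35560.06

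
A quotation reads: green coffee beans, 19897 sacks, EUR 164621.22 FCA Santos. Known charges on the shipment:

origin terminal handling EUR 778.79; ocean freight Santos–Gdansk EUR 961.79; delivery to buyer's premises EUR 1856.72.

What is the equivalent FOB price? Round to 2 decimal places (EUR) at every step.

FOB price: EUR 165400.01

Not relevant to the conversion: freight, delivery — on the buyer under both terms; not part of either seller's price.
From FCA to FOB, the seller additionally bears: origin terminal.
FOB price = 164621.22 + 778.79 = 165400.01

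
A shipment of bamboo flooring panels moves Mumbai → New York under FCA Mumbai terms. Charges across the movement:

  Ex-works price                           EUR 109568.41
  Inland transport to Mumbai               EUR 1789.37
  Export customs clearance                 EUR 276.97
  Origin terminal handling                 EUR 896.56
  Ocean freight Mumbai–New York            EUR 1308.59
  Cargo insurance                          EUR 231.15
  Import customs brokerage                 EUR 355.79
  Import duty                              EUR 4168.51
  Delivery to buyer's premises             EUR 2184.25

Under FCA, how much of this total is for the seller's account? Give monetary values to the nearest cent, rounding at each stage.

FCA: the seller delivers export-cleared goods to the carrier; the buyer bears costs from that point.
Seller's account: goods 109568.41 + inland to port 1789.37 + export clearance 276.97 = 111634.75
Buyer's account: origin terminal 896.56 + freight 1308.59 + insurance 231.15 + brokerage 355.79 + duty 4168.51 + delivery 2184.25 = 9144.85

Seller's account: EUR 111634.75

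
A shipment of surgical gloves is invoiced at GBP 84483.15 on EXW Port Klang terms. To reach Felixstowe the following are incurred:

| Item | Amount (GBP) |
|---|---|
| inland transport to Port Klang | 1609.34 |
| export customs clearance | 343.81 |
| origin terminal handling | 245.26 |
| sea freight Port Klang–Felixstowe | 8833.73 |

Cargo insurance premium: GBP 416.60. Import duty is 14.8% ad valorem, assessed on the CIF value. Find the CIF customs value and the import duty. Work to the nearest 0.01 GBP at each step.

CIF value: GBP 95931.89; import duty: GBP 14197.92

CIF = EXW price + pre-shipment costs + freight + insurance
CIF = 84483.15 + 1609.34 + 343.81 + 245.26 + 8833.73 + 416.60 = 95931.89
Import duty = 95931.89 × 14.8% = 14197.92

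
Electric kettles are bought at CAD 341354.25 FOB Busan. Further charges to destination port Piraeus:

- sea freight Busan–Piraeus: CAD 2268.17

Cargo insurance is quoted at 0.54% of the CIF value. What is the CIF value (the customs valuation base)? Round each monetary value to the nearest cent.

Let C be the CIF value. C = FOB price + freight + 0.54% × C
C − 0.54% × C = 341354.25 + 2268.17
0.9946 × C = 343622.42
C = 343622.42 / 0.9946 = 345488.06
Insurance premium = 0.54% × 345488.06 = 1865.64

CIF value: CAD 345488.06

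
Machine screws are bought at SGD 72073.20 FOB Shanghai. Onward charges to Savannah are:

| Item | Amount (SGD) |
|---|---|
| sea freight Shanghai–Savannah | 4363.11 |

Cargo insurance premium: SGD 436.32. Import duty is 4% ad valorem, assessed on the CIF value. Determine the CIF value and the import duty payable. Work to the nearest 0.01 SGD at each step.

CIF = FOB price + freight + insurance
CIF = 72073.20 + 4363.11 + 436.32 = 76872.63
Import duty = 76872.63 × 4% = 3074.91

CIF value: SGD 76872.63; import duty: SGD 3074.91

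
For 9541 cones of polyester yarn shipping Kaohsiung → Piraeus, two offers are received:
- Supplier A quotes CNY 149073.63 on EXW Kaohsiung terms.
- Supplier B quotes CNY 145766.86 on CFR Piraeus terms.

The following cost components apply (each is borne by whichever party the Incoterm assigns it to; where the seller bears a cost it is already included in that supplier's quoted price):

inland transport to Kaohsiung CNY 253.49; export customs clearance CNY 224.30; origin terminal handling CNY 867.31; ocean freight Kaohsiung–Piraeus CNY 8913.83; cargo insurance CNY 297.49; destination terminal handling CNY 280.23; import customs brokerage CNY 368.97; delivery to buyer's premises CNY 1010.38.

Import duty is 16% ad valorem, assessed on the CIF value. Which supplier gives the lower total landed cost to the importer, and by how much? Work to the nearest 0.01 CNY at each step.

Supplier A (EXW):
CIF value = EXW price + inland to port + export clearance + origin terminal + freight + insurance = 149073.63 + 253.49 + 224.30 + 867.31 + 8913.83 + 297.49 = 159630.05
Import duty = 159630.05 × 16% = 25540.81
Buyer bears (A): 253.49 + 224.30 + 867.31 + 8913.83 + 297.49 + 280.23 + 368.97 + 1010.38 = 12216.00
Landed cost (A) = invoice 149073.63 + 12216.00 + duty 25540.81 = 186830.44
Supplier B (CFR):
CIF value = CFR price + insurance = 145766.86 + 297.49 = 146064.35
Import duty = 146064.35 × 16% = 23370.30
Buyer bears (B): 297.49 + 280.23 + 368.97 + 1010.38 = 1957.07
Landed cost (B) = invoice 145766.86 + 1957.07 + duty 23370.30 = 171094.23
Difference = |186830.44 − 171094.23| = 15736.21

Supplier B is cheaper by CNY 15736.21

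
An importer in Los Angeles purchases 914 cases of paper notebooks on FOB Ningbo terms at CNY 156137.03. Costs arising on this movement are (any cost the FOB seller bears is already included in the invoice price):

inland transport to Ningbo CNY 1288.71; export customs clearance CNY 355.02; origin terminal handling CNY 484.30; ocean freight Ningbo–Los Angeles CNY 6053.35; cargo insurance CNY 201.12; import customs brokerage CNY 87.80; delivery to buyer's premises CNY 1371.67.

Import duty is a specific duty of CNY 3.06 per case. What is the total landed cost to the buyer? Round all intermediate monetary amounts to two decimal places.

FOB: the seller bears costs until goods are on board at the origin port; the buyer bears freight, insurance and all costs thereafter.
Already in the invoice (seller's account under FOB): inland to port, export clearance, origin terminal — exclude.
CIF value = FOB price + freight + insurance = 156137.03 + 6053.35 + 201.12 = 162391.50
Import duty = 914 × 3.06 = 2796.84
Buyer bears: freight 6053.35 + insurance 201.12 + brokerage 87.80 + delivery 1371.67 + duty 2796.84 = 10510.78
Landed cost = invoice 156137.03 + 10510.78 = 166647.81

Total landed cost: CNY 166647.81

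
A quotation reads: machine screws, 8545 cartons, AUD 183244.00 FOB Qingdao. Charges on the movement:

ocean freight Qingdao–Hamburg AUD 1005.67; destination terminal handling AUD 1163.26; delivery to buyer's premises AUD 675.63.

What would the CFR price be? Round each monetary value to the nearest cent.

CFR price: AUD 184249.67

Not relevant to the conversion: delivery, destination terminal — on the buyer under both terms; not part of either seller's price.
From FOB to CFR, the seller additionally bears: freight.
CFR price = 183244.00 + 1005.67 = 184249.67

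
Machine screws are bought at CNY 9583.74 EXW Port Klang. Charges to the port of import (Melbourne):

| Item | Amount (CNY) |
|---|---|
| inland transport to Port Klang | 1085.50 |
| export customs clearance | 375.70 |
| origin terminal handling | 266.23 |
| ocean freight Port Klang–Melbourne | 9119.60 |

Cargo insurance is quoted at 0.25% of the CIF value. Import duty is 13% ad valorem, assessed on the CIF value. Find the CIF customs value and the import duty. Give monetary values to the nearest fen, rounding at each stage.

Let C be the CIF value. C = EXW price + pre-shipment costs + freight + 0.25% × C
C − 0.25% × C = 9583.74 + 1085.50 + 375.70 + 266.23 + 9119.60
0.9975 × C = 20430.77
C = 20430.77 / 0.9975 = 20481.97
Insurance premium = 0.25% × 20481.97 = 51.20
Import duty = 20481.97 × 13% = 2662.66

CIF value: CNY 20481.97; import duty: CNY 2662.66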